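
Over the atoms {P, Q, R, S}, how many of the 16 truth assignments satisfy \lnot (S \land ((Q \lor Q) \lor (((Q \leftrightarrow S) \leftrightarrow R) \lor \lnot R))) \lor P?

Initial set: {(\lnot (S \land ((Q \lor Q) \lor (((Q \leftrightarrow S) \leftrightarrow R) \lor \lnot R))) \lor P)}.
(\lnot (S \land ((Q \lor Q) \lor (((Q \leftrightarrow S) \leftrightarrow R) \lor \lnot R))) \lor P): β-rule — branch into \lnot (S \land ((Q \lor Q) \lor (((Q \leftrightarrow S) \leftrightarrow R) \lor \lnot R)))  //  P.
  branch 1 (add \lnot (S \land ((Q \lor Q) \lor (((Q \leftrightarrow S) \leftrightarrow R) \lor \lnot R)))):
    \lnot (S \land ((Q \lor Q) \lor (((Q \leftrightarrow S) \leftrightarrow R) \lor \lnot R))): β-rule — branch into \lnot S  //  \lnot ((Q \lor Q) \lor (((Q \leftrightarrow S) \leftrightarrow R) \lor \lnot R)).
      branch 1.1 (add \lnot S):
        ○ open, literals {S=0}.
      branch 1.2 (add \lnot ((Q \lor Q) \lor (((Q \leftrightarrow S) \leftrightarrow R) \lor \lnot R))):
        \lnot ((Q \lor Q) \lor (((Q \leftrightarrow S) \leftrightarrow R) \lor \lnot R)): α-rule — add \lnot (Q \lor Q), \lnot (((Q \leftrightarrow S) \leftrightarrow R) \lor \lnot R).
        \lnot (Q \lor Q): α-rule — add \lnot Q, \lnot Q.
        \lnot (((Q \leftrightarrow S) \leftrightarrow R) \lor \lnot R): α-rule — add \lnot ((Q \leftrightarrow S) \leftrightarrow R), \lnot \lnot R.
        \lnot ((Q \leftrightarrow S) \leftrightarrow R): β-rule — branch into (Q \leftrightarrow S), \lnot R  //  \lnot (Q \leftrightarrow S), R.
          branch 1.2.1 (add (Q \leftrightarrow S), \lnot R):
            × closes — contains both R and \lnot R.
          branch 1.2.2 (add \lnot (Q \leftrightarrow S), R):
            \lnot (Q \leftrightarrow S): β-rule — branch into Q, \lnot S  //  \lnot Q, S.
              branch 1.2.2.1 (add Q, \lnot S):
                × closes — contains both Q and \lnot Q.
              branch 1.2.2.2 (add \lnot Q, S):
                ○ open, literals {Q=0, R=1, S=1}.
  branch 2 (add P):
    ○ open, literals {P=1}.
2 branches closed, 3 open.
Each open branch fixes some atoms; the unmentioned ones are free. Counting distinct full assignments: branch {S=0} (P, Q, R) contributes 8 new; branch {Q=0, R=1, S=1} (P) contributes 2 new; branch {P=1} (Q, R, S) contributes 3 new. Total: 13.

13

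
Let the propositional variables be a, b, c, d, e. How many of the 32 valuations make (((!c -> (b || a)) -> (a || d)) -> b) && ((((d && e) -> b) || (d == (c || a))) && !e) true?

Initial set: {T ((((!c -> (b || a)) -> (a || d)) -> b) && ((((d && e) -> b) || (d == (c || a))) && !e))}.
T ((((!c -> (b || a)) -> (a || d)) -> b) && ((((d && e) -> b) || (d == (c || a))) && !e)): α-rule — add T (((!c -> (b || a)) -> (a || d)) -> b), T ((((d && e) -> b) || (d == (c || a))) && !e).
T ((((d && e) -> b) || (d == (c || a))) && !e): α-rule — add T (((d && e) -> b) || (d == (c || a))), T !e.
T (((!c -> (b || a)) -> (a || d)) -> b): β-rule — branch into F ((!c -> (b || a)) -> (a || d))  //  T b.
  branch 1 (add F ((!c -> (b || a)) -> (a || d))):
    F ((!c -> (b || a)) -> (a || d)): α-rule — add T (!c -> (b || a)), F (a || d).
    F (a || d): α-rule — add F a, F d.
    T (((d && e) -> b) || (d == (c || a))): β-rule — branch into T ((d && e) -> b)  //  T (d == (c || a)).
      branch 1.1 (add T ((d && e) -> b)):
        T (!c -> (b || a)): β-rule — branch into F !c  //  T (b || a).
          branch 1.1.1 (add F !c):
            T ((d && e) -> b): β-rule — branch into F (d && e)  //  T b.
              branch 1.1.1.1 (add F (d && e)):
                F (d && e): β-rule — branch into F d  //  F e.
                  branch 1.1.1.1.1 (add F d):
                    ○ open, literals {a=false, c=true, d=false, e=false}.
                  branch 1.1.1.1.2 (add F e):
                    ○ open, literals {a=false, c=true, d=false, e=false}.
              branch 1.1.1.2 (add T b):
                ○ open, literals {a=false, b=true, c=true, d=false, e=false}.
          branch 1.1.2 (add T (b || a)):
            T ((d && e) -> b): β-rule — branch into F (d && e)  //  T b.
              branch 1.1.2.1 (add F (d && e)):
                T (b || a): β-rule — branch into T b  //  T a.
                  branch 1.1.2.1.1 (add T b):
                    F (d && e): β-rule — branch into F d  //  F e.
                      branch 1.1.2.1.1.1 (add F d):
                        ○ open, literals {a=false, b=true, d=false, e=false}.
                      branch 1.1.2.1.1.2 (add F e):
                        ○ open, literals {a=false, b=true, d=false, e=false}.
                  branch 1.1.2.1.2 (add T a):
                    × closes — contains both a and !a.
              branch 1.1.2.2 (add T b):
                T (b || a): β-rule — branch into T b  //  T a.
                  branch 1.1.2.2.1 (add T b):
                    ○ open, literals {a=false, b=true, d=false, e=false}.
                  branch 1.1.2.2.2 (add T a):
                    × closes — contains both a and !a.
      branch 1.2 (add T (d == (c || a))):
        T (!c -> (b || a)): β-rule — branch into F !c  //  T (b || a).
          branch 1.2.1 (add F !c):
            T (d == (c || a)): β-rule — branch into T d, T (c || a)  //  F d, F (c || a).
              branch 1.2.1.1 (add T d, T (c || a)):
                × closes — contains both d and !d.
              branch 1.2.1.2 (add F d, F (c || a)):
                F (c || a): α-rule — add F c, F a.
                × closes — contains both c and !c.
          branch 1.2.2 (add T (b || a)):
            T (d == (c || a)): β-rule — branch into T d, T (c || a)  //  F d, F (c || a).
              branch 1.2.2.1 (add T d, T (c || a)):
                × closes — contains both d and !d.
              branch 1.2.2.2 (add F d, F (c || a)):
                F (c || a): α-rule — add F c, F a.
                T (b || a): β-rule — branch into T b  //  T a.
                  branch 1.2.2.2.1 (add T b):
                    ○ open, literals {a=false, b=true, c=false, d=false, e=false}.
                  branch 1.2.2.2.2 (add T a):
                    × closes — contains both a and !a.
  branch 2 (add T b):
    T (((d && e) -> b) || (d == (c || a))): β-rule — branch into T ((d && e) -> b)  //  T (d == (c || a)).
      branch 2.1 (add T ((d && e) -> b)):
        T ((d && e) -> b): β-rule — branch into F (d && e)  //  T b.
          branch 2.1.1 (add F (d && e)):
            F (d && e): β-rule — branch into F d  //  F e.
              branch 2.1.1.1 (add F d):
                ○ open, literals {b=true, d=false, e=false}.
              branch 2.1.1.2 (add F e):
                ○ open, literals {b=true, e=false}.
          branch 2.1.2 (add T b):
            ○ open, literals {b=true, e=false}.
      branch 2.2 (add T (d == (c || a))):
        T (d == (c || a)): β-rule — branch into T d, T (c || a)  //  F d, F (c || a).
          branch 2.2.1 (add T d, T (c || a)):
            T (c || a): β-rule — branch into T c  //  T a.
              branch 2.2.1.1 (add T c):
                ○ open, literals {b=true, c=true, d=true, e=false}.
              branch 2.2.1.2 (add T a):
                ○ open, literals {a=true, b=true, d=true, e=false}.
          branch 2.2.2 (add F d, F (c || a)):
            F (c || a): α-rule — add F c, F a.
            ○ open, literals {a=false, b=true, c=false, d=false, e=false}.
6 branches closed, 13 open.
Each open branch fixes some atoms; the unmentioned ones are free. Counting distinct full assignments: branch {a=false, c=true, d=false, e=false} (b) contributes 2 new; branch {a=false, c=true, d=false, e=false} (b) contributes 0 new; branch {a=false, b=true, c=true, d=false, e=false} (none free) contributes 0 new; branch {a=false, b=true, d=false, e=false} (c) contributes 1 new; branch {a=false, b=true, d=false, e=false} (c) contributes 0 new; branch {a=false, b=true, d=false, e=false} (c) contributes 0 new; branch {a=false, b=true, c=false, d=false, e=false} (none free) contributes 0 new; branch {b=true, d=false, e=false} (a, c) contributes 2 new; branch {b=true, e=false} (a, c, d) contributes 4 new; branch {b=true, e=false} (a, c, d) contributes 0 new; branch {b=true, c=true, d=true, e=false} (a) contributes 0 new; branch {a=true, b=true, d=true, e=false} (c) contributes 0 new; branch {a=false, b=true, c=false, d=false, e=false} (none free) contributes 0 new. Total: 9.

9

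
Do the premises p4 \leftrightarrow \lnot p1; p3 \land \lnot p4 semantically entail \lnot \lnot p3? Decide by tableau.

Yes

Initial set: {(p4 \leftrightarrow \lnot p1); (p3 \land \lnot p4); \lnot \lnot \lnot p3}.
(p3 \land \lnot p4): α-rule — add p3, \lnot p4.
\lnot \lnot \lnot p3: drop double negation, giving \lnot p3.
× closes — contains both p3 and \lnot p3.
All 1 branch closes.
Every branch closed, so the premises entail the conclusion.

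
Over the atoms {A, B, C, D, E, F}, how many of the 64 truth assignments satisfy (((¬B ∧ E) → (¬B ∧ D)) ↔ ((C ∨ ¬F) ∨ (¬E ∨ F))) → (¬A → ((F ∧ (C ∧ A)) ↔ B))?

Initial set: {((((¬B ∧ E) → (¬B ∧ D)) ↔ ((C ∨ ¬F) ∨ (¬E ∨ F))) → (¬A → ((F ∧ (C ∧ A)) ↔ B)))}.
((((¬B ∧ E) → (¬B ∧ D)) ↔ ((C ∨ ¬F) ∨ (¬E ∨ F))) → (¬A → ((F ∧ (C ∧ A)) ↔ B))): β-rule — branch into ¬(((¬B ∧ E) → (¬B ∧ D)) ↔ ((C ∨ ¬F) ∨ (¬E ∨ F)))  //  (¬A → ((F ∧ (C ∧ A)) ↔ B)).
  branch 1 (add ¬(((¬B ∧ E) → (¬B ∧ D)) ↔ ((C ∨ ¬F) ∨ (¬E ∨ F)))):
    ¬(((¬B ∧ E) → (¬B ∧ D)) ↔ ((C ∨ ¬F) ∨ (¬E ∨ F))): β-rule — branch into ((¬B ∧ E) → (¬B ∧ D)), ¬((C ∨ ¬F) ∨ (¬E ∨ F))  //  ¬((¬B ∧ E) → (¬B ∧ D)), ((C ∨ ¬F) ∨ (¬E ∨ F)).
      branch 1.1 (add ((¬B ∧ E) → (¬B ∧ D)), ¬((C ∨ ¬F) ∨ (¬E ∨ F))):
        ¬((C ∨ ¬F) ∨ (¬E ∨ F)): α-rule — add ¬(C ∨ ¬F), ¬(¬E ∨ F).
        ¬(C ∨ ¬F): α-rule — add ¬C, ¬¬F.
        ¬(¬E ∨ F): α-rule — add ¬¬E, ¬F.
        × closes — contains both F and ¬F.
      branch 1.2 (add ¬((¬B ∧ E) → (¬B ∧ D)), ((C ∨ ¬F) ∨ (¬E ∨ F))):
        ¬((¬B ∧ E) → (¬B ∧ D)): α-rule — add (¬B ∧ E), ¬(¬B ∧ D).
        (¬B ∧ E): α-rule — add ¬B, E.
        ((C ∨ ¬F) ∨ (¬E ∨ F)): β-rule — branch into (C ∨ ¬F)  //  (¬E ∨ F).
          branch 1.2.1 (add (C ∨ ¬F)):
            ¬(¬B ∧ D): β-rule — branch into ¬¬B  //  ¬D.
              branch 1.2.1.1 (add ¬¬B):
                × closes — contains both B and ¬B.
              branch 1.2.1.2 (add ¬D):
                (C ∨ ¬F): β-rule — branch into C  //  ¬F.
                  branch 1.2.1.2.1 (add C):
                    ○ open, literals {B=0, C=1, D=0, E=1}.
                  branch 1.2.1.2.2 (add ¬F):
                    ○ open, literals {B=0, D=0, E=1, F=0}.
          branch 1.2.2 (add (¬E ∨ F)):
            ¬(¬B ∧ D): β-rule — branch into ¬¬B  //  ¬D.
              branch 1.2.2.1 (add ¬¬B):
                × closes — contains both B and ¬B.
              branch 1.2.2.2 (add ¬D):
                (¬E ∨ F): β-rule — branch into ¬E  //  F.
                  branch 1.2.2.2.1 (add ¬E):
                    × closes — contains both E and ¬E.
                  branch 1.2.2.2.2 (add F):
                    ○ open, literals {B=0, D=0, E=1, F=1}.
  branch 2 (add (¬A → ((F ∧ (C ∧ A)) ↔ B))):
    (¬A → ((F ∧ (C ∧ A)) ↔ B)): β-rule — branch into ¬¬A  //  ((F ∧ (C ∧ A)) ↔ B).
      branch 2.1 (add ¬¬A):
        ○ open, literals {A=1}.
      branch 2.2 (add ((F ∧ (C ∧ A)) ↔ B)):
        ((F ∧ (C ∧ A)) ↔ B): β-rule — branch into (F ∧ (C ∧ A)), B  //  ¬(F ∧ (C ∧ A)), ¬B.
          branch 2.2.1 (add (F ∧ (C ∧ A)), B):
            (F ∧ (C ∧ A)): α-rule — add F, (C ∧ A).
            (C ∧ A): α-rule — add C, A.
            ○ open, literals {A=1, B=1, C=1, F=1}.
          branch 2.2.2 (add ¬(F ∧ (C ∧ A)), ¬B):
            ¬(F ∧ (C ∧ A)): β-rule — branch into ¬F  //  ¬(C ∧ A).
              branch 2.2.2.1 (add ¬F):
                ○ open, literals {B=0, F=0}.
              branch 2.2.2.2 (add ¬(C ∧ A)):
                ¬(C ∧ A): β-rule — branch into ¬C  //  ¬A.
                  branch 2.2.2.2.1 (add ¬C):
                    ○ open, literals {B=0, C=0}.
                  branch 2.2.2.2.2 (add ¬A):
                    ○ open, literals {A=0, B=0}.
4 branches closed, 8 open.
Each open branch fixes some atoms; the unmentioned ones are free. Counting distinct full assignments: branch {B=0, C=1, D=0, E=1} (A, F) contributes 4 new; branch {B=0, D=0, E=1, F=0} (A, C) contributes 2 new; branch {B=0, D=0, E=1, F=1} (A, C) contributes 2 new; branch {A=1} (B, C, D, E, F) contributes 28 new; branch {A=1, B=1, C=1, F=1} (D, E) contributes 0 new; branch {B=0, F=0} (A, C, D, E) contributes 6 new; branch {B=0, C=0} (A, D, E, F) contributes 3 new; branch {A=0, B=0} (C, D, E, F) contributes 3 new. Total: 48.

48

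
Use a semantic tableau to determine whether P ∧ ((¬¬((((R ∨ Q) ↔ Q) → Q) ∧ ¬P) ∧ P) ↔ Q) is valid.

Assume the negation and expand:
Initial set: {¬(P ∧ ((¬¬((((R ∨ Q) ↔ Q) → Q) ∧ ¬P) ∧ P) ↔ Q))}.
¬(P ∧ ((¬¬((((R ∨ Q) ↔ Q) → Q) ∧ ¬P) ∧ P) ↔ Q)): β-rule — branch into ¬P  //  ¬((¬¬((((R ∨ Q) ↔ Q) → Q) ∧ ¬P) ∧ P) ↔ Q).
  branch 1 (add ¬P):
    ○ open, literals {P=false}.
  branch 2 (add ¬((¬¬((((R ∨ Q) ↔ Q) → Q) ∧ ¬P) ∧ P) ↔ Q)):
    ¬((¬¬((((R ∨ Q) ↔ Q) → Q) ∧ ¬P) ∧ P) ↔ Q): β-rule — branch into (¬¬((((R ∨ Q) ↔ Q) → Q) ∧ ¬P) ∧ P), ¬Q  //  ¬(¬¬((((R ∨ Q) ↔ Q) → Q) ∧ ¬P) ∧ P), Q.
      branch 2.1 (add (¬¬((((R ∨ Q) ↔ Q) → Q) ∧ ¬P) ∧ P), ¬Q):
        (¬¬((((R ∨ Q) ↔ Q) → Q) ∧ ¬P) ∧ P): α-rule — add ¬¬((((R ∨ Q) ↔ Q) → Q) ∧ ¬P), P.
        ¬¬((((R ∨ Q) ↔ Q) → Q) ∧ ¬P): drop double negation, giving ((((R ∨ Q) ↔ Q) → Q) ∧ ¬P).
        ((((R ∨ Q) ↔ Q) → Q) ∧ ¬P): α-rule — add (((R ∨ Q) ↔ Q) → Q), ¬P.
        × closes — contains both P and ¬P.
      branch 2.2 (add ¬(¬¬((((R ∨ Q) ↔ Q) → Q) ∧ ¬P) ∧ P), Q):
        ¬(¬¬((((R ∨ Q) ↔ Q) → Q) ∧ ¬P) ∧ P): β-rule — branch into ¬¬¬((((R ∨ Q) ↔ Q) → Q) ∧ ¬P)  //  ¬P.
          branch 2.2.1 (add ¬¬¬((((R ∨ Q) ↔ Q) → Q) ∧ ¬P)):
            ¬¬¬((((R ∨ Q) ↔ Q) → Q) ∧ ¬P): drop double negation, giving ¬((((R ∨ Q) ↔ Q) → Q) ∧ ¬P).
            ¬((((R ∨ Q) ↔ Q) → Q) ∧ ¬P): β-rule — branch into ¬(((R ∨ Q) ↔ Q) → Q)  //  ¬¬P.
              branch 2.2.1.1 (add ¬(((R ∨ Q) ↔ Q) → Q)):
                ¬(((R ∨ Q) ↔ Q) → Q): α-rule — add ((R ∨ Q) ↔ Q), ¬Q.
                × closes — contains both Q and ¬Q.
              branch 2.2.1.2 (add ¬¬P):
                ○ open, literals {P=true, Q=true}.
          branch 2.2.2 (add ¬P):
            ○ open, literals {P=false, Q=true}.
2 branches closed, 3 open.
An open branch gives a countermodel: P=false (unmentioned atoms arbitrary); under it the original formula is false.

Not valid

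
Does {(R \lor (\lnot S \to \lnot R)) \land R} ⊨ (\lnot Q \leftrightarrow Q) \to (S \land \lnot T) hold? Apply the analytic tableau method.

Yes

Initial set: {((R \lor (\lnot S \to \lnot R)) \land R); \lnot ((\lnot Q \leftrightarrow Q) \to (S \land \lnot T))}.
((R \lor (\lnot S \to \lnot R)) \land R): α-rule — add (R \lor (\lnot S \to \lnot R)), R.
\lnot ((\lnot Q \leftrightarrow Q) \to (S \land \lnot T)): α-rule — add (\lnot Q \leftrightarrow Q), \lnot (S \land \lnot T).
(R \lor (\lnot S \to \lnot R)): β-rule — branch into R  //  (\lnot S \to \lnot R).
  branch 1 (add R):
    (\lnot Q \leftrightarrow Q): β-rule — branch into \lnot Q, Q  //  \lnot \lnot Q, \lnot Q.
      branch 1.1 (add \lnot Q, Q):
        × closes — contains both Q and \lnot Q.
      branch 1.2 (add \lnot \lnot Q, \lnot Q):
        × closes — contains both Q and \lnot Q.
  branch 2 (add (\lnot S \to \lnot R)):
    (\lnot Q \leftrightarrow Q): β-rule — branch into \lnot Q, Q  //  \lnot \lnot Q, \lnot Q.
      branch 2.1 (add \lnot Q, Q):
        × closes — contains both Q and \lnot Q.
      branch 2.2 (add \lnot \lnot Q, \lnot Q):
        × closes — contains both Q and \lnot Q.
All 4 branches close.
Every branch closed, so the premises entail the conclusion.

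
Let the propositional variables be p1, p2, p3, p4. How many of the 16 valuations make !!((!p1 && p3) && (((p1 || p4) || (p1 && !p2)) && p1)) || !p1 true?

Initial set: {(!!((!p1 && p3) && (((p1 || p4) || (p1 && !p2)) && p1)) || !p1)}.
(!!((!p1 && p3) && (((p1 || p4) || (p1 && !p2)) && p1)) || !p1): β-rule — branch into !!((!p1 && p3) && (((p1 || p4) || (p1 && !p2)) && p1))  //  !p1.
  branch 1 (add !!((!p1 && p3) && (((p1 || p4) || (p1 && !p2)) && p1))):
    !!((!p1 && p3) && (((p1 || p4) || (p1 && !p2)) && p1)): drop double negation, giving ((!p1 && p3) && (((p1 || p4) || (p1 && !p2)) && p1)).
    ((!p1 && p3) && (((p1 || p4) || (p1 && !p2)) && p1)): α-rule — add (!p1 && p3), (((p1 || p4) || (p1 && !p2)) && p1).
    (!p1 && p3): α-rule — add !p1, p3.
    (((p1 || p4) || (p1 && !p2)) && p1): α-rule — add ((p1 || p4) || (p1 && !p2)), p1.
    × closes — contains both p1 and !p1.
  branch 2 (add !p1):
    ○ open, literals {p1=0}.
1 branch closed, 1 open.
Each open branch fixes some atoms; the unmentioned ones are free. Counting distinct full assignments: branch {p1=0} (p2, p3, p4) contributes 8 new. Total: 8.

8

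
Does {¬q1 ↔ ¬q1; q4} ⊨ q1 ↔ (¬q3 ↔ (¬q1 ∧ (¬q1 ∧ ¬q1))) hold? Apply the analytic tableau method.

Initial set: {(¬q1 ↔ ¬q1); q4; ¬(q1 ↔ (¬q3 ↔ (¬q1 ∧ (¬q1 ∧ ¬q1))))}.
(¬q1 ↔ ¬q1): β-rule — branch into ¬q1, ¬q1  //  ¬¬q1, ¬¬q1.
  branch 1 (add ¬q1, ¬q1):
    ¬(q1 ↔ (¬q3 ↔ (¬q1 ∧ (¬q1 ∧ ¬q1)))): β-rule — branch into q1, ¬(¬q3 ↔ (¬q1 ∧ (¬q1 ∧ ¬q1)))  //  ¬q1, (¬q3 ↔ (¬q1 ∧ (¬q1 ∧ ¬q1))).
      branch 1.1 (add q1, ¬(¬q3 ↔ (¬q1 ∧ (¬q1 ∧ ¬q1)))):
        × closes — contains both q1 and ¬q1.
      branch 1.2 (add ¬q1, (¬q3 ↔ (¬q1 ∧ (¬q1 ∧ ¬q1)))):
        (¬q3 ↔ (¬q1 ∧ (¬q1 ∧ ¬q1))): β-rule — branch into ¬q3, (¬q1 ∧ (¬q1 ∧ ¬q1))  //  ¬¬q3, ¬(¬q1 ∧ (¬q1 ∧ ¬q1)).
          branch 1.2.1 (add ¬q3, (¬q1 ∧ (¬q1 ∧ ¬q1))):
            (¬q1 ∧ (¬q1 ∧ ¬q1)): α-rule — add ¬q1, (¬q1 ∧ ¬q1).
            (¬q1 ∧ ¬q1): α-rule — add ¬q1, ¬q1.
            ○ open, literals {q1=false, q3=false, q4=true}.
          branch 1.2.2 (add ¬¬q3, ¬(¬q1 ∧ (¬q1 ∧ ¬q1))):
            ¬(¬q1 ∧ (¬q1 ∧ ¬q1)): β-rule — branch into ¬¬q1  //  ¬(¬q1 ∧ ¬q1).
              branch 1.2.2.1 (add ¬¬q1):
                × closes — contains both q1 and ¬q1.
              branch 1.2.2.2 (add ¬(¬q1 ∧ ¬q1)):
                ¬(¬q1 ∧ ¬q1): β-rule — branch into ¬¬q1  //  ¬¬q1.
                  branch 1.2.2.2.1 (add ¬¬q1):
                    × closes — contains both q1 and ¬q1.
                  branch 1.2.2.2.2 (add ¬¬q1):
                    × closes — contains both q1 and ¬q1.
  branch 2 (add ¬¬q1, ¬¬q1):
    ¬(q1 ↔ (¬q3 ↔ (¬q1 ∧ (¬q1 ∧ ¬q1)))): β-rule — branch into q1, ¬(¬q3 ↔ (¬q1 ∧ (¬q1 ∧ ¬q1)))  //  ¬q1, (¬q3 ↔ (¬q1 ∧ (¬q1 ∧ ¬q1))).
      branch 2.1 (add q1, ¬(¬q3 ↔ (¬q1 ∧ (¬q1 ∧ ¬q1)))):
        ¬(¬q3 ↔ (¬q1 ∧ (¬q1 ∧ ¬q1))): β-rule — branch into ¬q3, ¬(¬q1 ∧ (¬q1 ∧ ¬q1))  //  ¬¬q3, (¬q1 ∧ (¬q1 ∧ ¬q1)).
          branch 2.1.1 (add ¬q3, ¬(¬q1 ∧ (¬q1 ∧ ¬q1))):
            ¬(¬q1 ∧ (¬q1 ∧ ¬q1)): β-rule — branch into ¬¬q1  //  ¬(¬q1 ∧ ¬q1).
              branch 2.1.1.1 (add ¬¬q1):
                ○ open, literals {q1=true, q3=false, q4=true}.
              branch 2.1.1.2 (add ¬(¬q1 ∧ ¬q1)):
                ¬(¬q1 ∧ ¬q1): β-rule — branch into ¬¬q1  //  ¬¬q1.
                  branch 2.1.1.2.1 (add ¬¬q1):
                    ○ open, literals {q1=true, q3=false, q4=true}.
                  branch 2.1.1.2.2 (add ¬¬q1):
                    ○ open, literals {q1=true, q3=false, q4=true}.
          branch 2.1.2 (add ¬¬q3, (¬q1 ∧ (¬q1 ∧ ¬q1))):
            (¬q1 ∧ (¬q1 ∧ ¬q1)): α-rule — add ¬q1, (¬q1 ∧ ¬q1).
            × closes — contains both q1 and ¬q1.
      branch 2.2 (add ¬q1, (¬q3 ↔ (¬q1 ∧ (¬q1 ∧ ¬q1)))):
        × closes — contains both q1 and ¬q1.
6 branches closed, 4 open.
An open branch gives a countermodel: q1=false, q3=false, q4=true (unmentioned atoms arbitrary); the premises hold there but the conclusion fails.

No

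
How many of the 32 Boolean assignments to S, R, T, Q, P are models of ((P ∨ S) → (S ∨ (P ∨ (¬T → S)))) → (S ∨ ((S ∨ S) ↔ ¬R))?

24

Initial set: {(((P ∨ S) → (S ∨ (P ∨ (¬T → S)))) → (S ∨ ((S ∨ S) ↔ ¬R)))}.
(((P ∨ S) → (S ∨ (P ∨ (¬T → S)))) → (S ∨ ((S ∨ S) ↔ ¬R))): β-rule — branch into ¬((P ∨ S) → (S ∨ (P ∨ (¬T → S))))  //  (S ∨ ((S ∨ S) ↔ ¬R)).
  branch 1 (add ¬((P ∨ S) → (S ∨ (P ∨ (¬T → S))))):
    ¬((P ∨ S) → (S ∨ (P ∨ (¬T → S)))): α-rule — add (P ∨ S), ¬(S ∨ (P ∨ (¬T → S))).
    ¬(S ∨ (P ∨ (¬T → S))): α-rule — add ¬S, ¬(P ∨ (¬T → S)).
    ¬(P ∨ (¬T → S)): α-rule — add ¬P, ¬(¬T → S).
    ¬(¬T → S): α-rule — add ¬T, ¬S.
    (P ∨ S): β-rule — branch into P  //  S.
      branch 1.1 (add P):
        × closes — contains both P and ¬P.
      branch 1.2 (add S):
        × closes — contains both S and ¬S.
  branch 2 (add (S ∨ ((S ∨ S) ↔ ¬R))):
    (S ∨ ((S ∨ S) ↔ ¬R)): β-rule — branch into S  //  ((S ∨ S) ↔ ¬R).
      branch 2.1 (add S):
        ○ open, literals {S=T}.
      branch 2.2 (add ((S ∨ S) ↔ ¬R)):
        ((S ∨ S) ↔ ¬R): β-rule — branch into (S ∨ S), ¬R  //  ¬(S ∨ S), ¬¬R.
          branch 2.2.1 (add (S ∨ S), ¬R):
            (S ∨ S): β-rule — branch into S  //  S.
              branch 2.2.1.1 (add S):
                ○ open, literals {R=F, S=T}.
              branch 2.2.1.2 (add S):
                ○ open, literals {R=F, S=T}.
          branch 2.2.2 (add ¬(S ∨ S), ¬¬R):
            ¬(S ∨ S): α-rule — add ¬S, ¬S.
            ○ open, literals {R=T, S=F}.
2 branches closed, 4 open.
Each open branch fixes some atoms; the unmentioned ones are free. Counting distinct full assignments: branch {S=T} (R, T, Q, P) contributes 16 new; branch {R=F, S=T} (T, Q, P) contributes 0 new; branch {R=F, S=T} (T, Q, P) contributes 0 new; branch {R=T, S=F} (T, Q, P) contributes 8 new. Total: 24.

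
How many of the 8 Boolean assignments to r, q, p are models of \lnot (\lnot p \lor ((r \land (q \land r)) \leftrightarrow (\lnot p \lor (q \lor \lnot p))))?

Initial set: {T \lnot (\lnot p \lor ((r \land (q \land r)) \leftrightarrow (\lnot p \lor (q \lor \lnot p))))}.
T \lnot (\lnot p \lor ((r \land (q \land r)) \leftrightarrow (\lnot p \lor (q \lor \lnot p)))): α-rule — add F \lnot p, F ((r \land (q \land r)) \leftrightarrow (\lnot p \lor (q \lor \lnot p))).
F ((r \land (q \land r)) \leftrightarrow (\lnot p \lor (q \lor \lnot p))): β-rule — branch into T (r \land (q \land r)), F (\lnot p \lor (q \lor \lnot p))  //  F (r \land (q \land r)), T (\lnot p \lor (q \lor \lnot p)).
  branch 1 (add T (r \land (q \land r)), F (\lnot p \lor (q \lor \lnot p))):
    T (r \land (q \land r)): α-rule — add T r, T (q \land r).
    F (\lnot p \lor (q \lor \lnot p)): α-rule — add F \lnot p, F (q \lor \lnot p).
    T (q \land r): α-rule — add T q, T r.
    F (q \lor \lnot p): α-rule — add F q, F \lnot p.
    × closes — contains both q and \lnot q.
  branch 2 (add F (r \land (q \land r)), T (\lnot p \lor (q \lor \lnot p))):
    F (r \land (q \land r)): β-rule — branch into F r  //  F (q \land r).
      branch 2.1 (add F r):
        T (\lnot p \lor (q \lor \lnot p)): β-rule — branch into T \lnot p  //  T (q \lor \lnot p).
          branch 2.1.1 (add T \lnot p):
            × closes — contains both p and \lnot p.
          branch 2.1.2 (add T (q \lor \lnot p)):
            T (q \lor \lnot p): β-rule — branch into T q  //  T \lnot p.
              branch 2.1.2.1 (add T q):
                ○ open, literals {p=T, q=T, r=F}.
              branch 2.1.2.2 (add T \lnot p):
                × closes — contains both p and \lnot p.
      branch 2.2 (add F (q \land r)):
        T (\lnot p \lor (q \lor \lnot p)): β-rule — branch into T \lnot p  //  T (q \lor \lnot p).
          branch 2.2.1 (add T \lnot p):
            × closes — contains both p and \lnot p.
          branch 2.2.2 (add T (q \lor \lnot p)):
            F (q \land r): β-rule — branch into F q  //  F r.
              branch 2.2.2.1 (add F q):
                T (q \lor \lnot p): β-rule — branch into T q  //  T \lnot p.
                  branch 2.2.2.1.1 (add T q):
                    × closes — contains both q and \lnot q.
                  branch 2.2.2.1.2 (add T \lnot p):
                    × closes — contains both p and \lnot p.
              branch 2.2.2.2 (add F r):
                T (q \lor \lnot p): β-rule — branch into T q  //  T \lnot p.
                  branch 2.2.2.2.1 (add T q):
                    ○ open, literals {p=T, q=T, r=F}.
                  branch 2.2.2.2.2 (add T \lnot p):
                    × closes — contains both p and \lnot p.
7 branches closed, 2 open.
Each open branch fixes some atoms; the unmentioned ones are free. Counting distinct full assignments: branch {p=T, q=T, r=F} (none free) contributes 1 new; branch {p=T, q=T, r=F} (none free) contributes 0 new. Total: 1.

1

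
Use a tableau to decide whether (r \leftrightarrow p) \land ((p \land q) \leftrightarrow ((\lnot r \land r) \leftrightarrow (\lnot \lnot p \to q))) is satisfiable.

Initial set: {((r \leftrightarrow p) \land ((p \land q) \leftrightarrow ((\lnot r \land r) \leftrightarrow (\lnot \lnot p \to q))))}.
((r \leftrightarrow p) \land ((p \land q) \leftrightarrow ((\lnot r \land r) \leftrightarrow (\lnot \lnot p \to q)))): α-rule — add (r \leftrightarrow p), ((p \land q) \leftrightarrow ((\lnot r \land r) \leftrightarrow (\lnot \lnot p \to q))).
(r \leftrightarrow p): β-rule — branch into r, p  //  \lnot r, \lnot p.
  branch 1 (add r, p):
    ((p \land q) \leftrightarrow ((\lnot r \land r) \leftrightarrow (\lnot \lnot p \to q))): β-rule — branch into (p \land q), ((\lnot r \land r) \leftrightarrow (\lnot \lnot p \to q))  //  \lnot (p \land q), \lnot ((\lnot r \land r) \leftrightarrow (\lnot \lnot p \to q)).
      branch 1.1 (add (p \land q), ((\lnot r \land r) \leftrightarrow (\lnot \lnot p \to q))):
        (p \land q): α-rule — add p, q.
        ((\lnot r \land r) \leftrightarrow (\lnot \lnot p \to q)): β-rule — branch into (\lnot r \land r), (\lnot \lnot p \to q)  //  \lnot (\lnot r \land r), \lnot (\lnot \lnot p \to q).
          branch 1.1.1 (add (\lnot r \land r), (\lnot \lnot p \to q)):
            (\lnot r \land r): α-rule — add \lnot r, r.
            × closes — contains both r and \lnot r.
          branch 1.1.2 (add \lnot (\lnot r \land r), \lnot (\lnot \lnot p \to q)):
            \lnot (\lnot \lnot p \to q): α-rule — add \lnot \lnot p, \lnot q.
            × closes — contains both q and \lnot q.
      branch 1.2 (add \lnot (p \land q), \lnot ((\lnot r \land r) \leftrightarrow (\lnot \lnot p \to q))):
        \lnot (p \land q): β-rule — branch into \lnot p  //  \lnot q.
          branch 1.2.1 (add \lnot p):
            × closes — contains both p and \lnot p.
          branch 1.2.2 (add \lnot q):
            \lnot ((\lnot r \land r) \leftrightarrow (\lnot \lnot p \to q)): β-rule — branch into (\lnot r \land r), \lnot (\lnot \lnot p \to q)  //  \lnot (\lnot r \land r), (\lnot \lnot p \to q).
              branch 1.2.2.1 (add (\lnot r \land r), \lnot (\lnot \lnot p \to q)):
                (\lnot r \land r): α-rule — add \lnot r, r.
                × closes — contains both r and \lnot r.
              branch 1.2.2.2 (add \lnot (\lnot r \land r), (\lnot \lnot p \to q)):
                \lnot (\lnot r \land r): β-rule — branch into \lnot \lnot r  //  \lnot r.
                  branch 1.2.2.2.1 (add \lnot \lnot r):
                    (\lnot \lnot p \to q): β-rule — branch into \lnot \lnot \lnot p  //  q.
                      branch 1.2.2.2.1.1 (add \lnot \lnot \lnot p):
                        \lnot \lnot \lnot p: drop double negation, giving \lnot p.
                        × closes — contains both p and \lnot p.
                      branch 1.2.2.2.1.2 (add q):
                        × closes — contains both q and \lnot q.
                  branch 1.2.2.2.2 (add \lnot r):
                    × closes — contains both r and \lnot r.
  branch 2 (add \lnot r, \lnot p):
    ((p \land q) \leftrightarrow ((\lnot r \land r) \leftrightarrow (\lnot \lnot p \to q))): β-rule — branch into (p \land q), ((\lnot r \land r) \leftrightarrow (\lnot \lnot p \to q))  //  \lnot (p \land q), \lnot ((\lnot r \land r) \leftrightarrow (\lnot \lnot p \to q)).
      branch 2.1 (add (p \land q), ((\lnot r \land r) \leftrightarrow (\lnot \lnot p \to q))):
        (p \land q): α-rule — add p, q.
        × closes — contains both p and \lnot p.
      branch 2.2 (add \lnot (p \land q), \lnot ((\lnot r \land r) \leftrightarrow (\lnot \lnot p \to q))):
        \lnot (p \land q): β-rule — branch into \lnot p  //  \lnot q.
          branch 2.2.1 (add \lnot p):
            \lnot ((\lnot r \land r) \leftrightarrow (\lnot \lnot p \to q)): β-rule — branch into (\lnot r \land r), \lnot (\lnot \lnot p \to q)  //  \lnot (\lnot r \land r), (\lnot \lnot p \to q).
              branch 2.2.1.1 (add (\lnot r \land r), \lnot (\lnot \lnot p \to q)):
                (\lnot r \land r): α-rule — add \lnot r, r.
                × closes — contains both r and \lnot r.
              branch 2.2.1.2 (add \lnot (\lnot r \land r), (\lnot \lnot p \to q)):
                \lnot (\lnot r \land r): β-rule — branch into \lnot \lnot r  //  \lnot r.
                  branch 2.2.1.2.1 (add \lnot \lnot r):
                    × closes — contains both r and \lnot r.
                  branch 2.2.1.2.2 (add \lnot r):
                    (\lnot \lnot p \to q): β-rule — branch into \lnot \lnot \lnot p  //  q.
                      branch 2.2.1.2.2.1 (add \lnot \lnot \lnot p):
                        \lnot \lnot \lnot p: drop double negation, giving \lnot p.
                        ○ open, literals {p=F, r=F}.
                      branch 2.2.1.2.2.2 (add q):
                        ○ open, literals {p=F, q=T, r=F}.
          branch 2.2.2 (add \lnot q):
            \lnot ((\lnot r \land r) \leftrightarrow (\lnot \lnot p \to q)): β-rule — branch into (\lnot r \land r), \lnot (\lnot \lnot p \to q)  //  \lnot (\lnot r \land r), (\lnot \lnot p \to q).
              branch 2.2.2.1 (add (\lnot r \land r), \lnot (\lnot \lnot p \to q)):
                (\lnot r \land r): α-rule — add \lnot r, r.
                × closes — contains both r and \lnot r.
              branch 2.2.2.2 (add \lnot (\lnot r \land r), (\lnot \lnot p \to q)):
                \lnot (\lnot r \land r): β-rule — branch into \lnot \lnot r  //  \lnot r.
                  branch 2.2.2.2.1 (add \lnot \lnot r):
                    × closes — contains both r and \lnot r.
                  branch 2.2.2.2.2 (add \lnot r):
                    (\lnot \lnot p \to q): β-rule — branch into \lnot \lnot \lnot p  //  q.
                      branch 2.2.2.2.2.1 (add \lnot \lnot \lnot p):
                        \lnot \lnot \lnot p: drop double negation, giving \lnot p.
                        ○ open, literals {p=F, q=F, r=F}.
                      branch 2.2.2.2.2.2 (add q):
                        × closes — contains both q and \lnot q.
13 branches closed, 3 open.
An open branch gives a satisfying assignment: p=F, r=F.

Satisfiable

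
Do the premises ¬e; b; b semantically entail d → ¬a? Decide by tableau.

No

Initial set: {¬e; b; b; ¬(d → ¬a)}.
¬(d → ¬a): α-rule — add d, ¬¬a.
○ open, literals {a=T, b=T, d=T, e=F}.
0 branches closed, 1 open.
An open branch gives a countermodel: a=T, b=T, d=T, e=F (unmentioned atoms arbitrary); the premises hold there but the conclusion fails.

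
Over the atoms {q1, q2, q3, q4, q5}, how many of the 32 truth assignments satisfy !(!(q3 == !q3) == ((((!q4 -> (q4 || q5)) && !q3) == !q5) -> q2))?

Initial set: {!(!(q3 == !q3) == ((((!q4 -> (q4 || q5)) && !q3) == !q5) -> q2))}.
!(!(q3 == !q3) == ((((!q4 -> (q4 || q5)) && !q3) == !q5) -> q2)): β-rule — branch into !(q3 == !q3), !((((!q4 -> (q4 || q5)) && !q3) == !q5) -> q2)  //  !!(q3 == !q3), ((((!q4 -> (q4 || q5)) && !q3) == !q5) -> q2).
  branch 1 (add !(q3 == !q3), !((((!q4 -> (q4 || q5)) && !q3) == !q5) -> q2)):
    !((((!q4 -> (q4 || q5)) && !q3) == !q5) -> q2): α-rule — add (((!q4 -> (q4 || q5)) && !q3) == !q5), !q2.
    !(q3 == !q3): β-rule — branch into q3, !!q3  //  !q3, !q3.
      branch 1.1 (add q3, !!q3):
        (((!q4 -> (q4 || q5)) && !q3) == !q5): β-rule — branch into ((!q4 -> (q4 || q5)) && !q3), !q5  //  !((!q4 -> (q4 || q5)) && !q3), !!q5.
          branch 1.1.1 (add ((!q4 -> (q4 || q5)) && !q3), !q5):
            ((!q4 -> (q4 || q5)) && !q3): α-rule — add (!q4 -> (q4 || q5)), !q3.
            × closes — contains both q3 and !q3.
          branch 1.1.2 (add !((!q4 -> (q4 || q5)) && !q3), !!q5):
            !((!q4 -> (q4 || q5)) && !q3): β-rule — branch into !(!q4 -> (q4 || q5))  //  !!q3.
              branch 1.1.2.1 (add !(!q4 -> (q4 || q5))):
                !(!q4 -> (q4 || q5)): α-rule — add !q4, !(q4 || q5).
                !(q4 || q5): α-rule — add !q4, !q5.
                × closes — contains both q5 and !q5.
              branch 1.1.2.2 (add !!q3):
                ○ open, literals {q2=false, q3=true, q5=true}.
      branch 1.2 (add !q3, !q3):
        (((!q4 -> (q4 || q5)) && !q3) == !q5): β-rule — branch into ((!q4 -> (q4 || q5)) && !q3), !q5  //  !((!q4 -> (q4 || q5)) && !q3), !!q5.
          branch 1.2.1 (add ((!q4 -> (q4 || q5)) && !q3), !q5):
            ((!q4 -> (q4 || q5)) && !q3): α-rule — add (!q4 -> (q4 || q5)), !q3.
            (!q4 -> (q4 || q5)): β-rule — branch into !!q4  //  (q4 || q5).
              branch 1.2.1.1 (add !!q4):
                ○ open, literals {q2=false, q3=false, q4=true, q5=false}.
              branch 1.2.1.2 (add (q4 || q5)):
                (q4 || q5): β-rule — branch into q4  //  q5.
                  branch 1.2.1.2.1 (add q4):
                    ○ open, literals {q2=false, q3=false, q4=true, q5=false}.
                  branch 1.2.1.2.2 (add q5):
                    × closes — contains both q5 and !q5.
          branch 1.2.2 (add !((!q4 -> (q4 || q5)) && !q3), !!q5):
            !((!q4 -> (q4 || q5)) && !q3): β-rule — branch into !(!q4 -> (q4 || q5))  //  !!q3.
              branch 1.2.2.1 (add !(!q4 -> (q4 || q5))):
                !(!q4 -> (q4 || q5)): α-rule — add !q4, !(q4 || q5).
                !(q4 || q5): α-rule — add !q4, !q5.
                × closes — contains both q5 and !q5.
              branch 1.2.2.2 (add !!q3):
                × closes — contains both q3 and !q3.
  branch 2 (add !!(q3 == !q3), ((((!q4 -> (q4 || q5)) && !q3) == !q5) -> q2)):
    !!(q3 == !q3): β-rule — branch into q3, !q3  //  !q3, !!q3.
      branch 2.1 (add q3, !q3):
        × closes — contains both q3 and !q3.
      branch 2.2 (add !q3, !!q3):
        × closes — contains both q3 and !q3.
7 branches closed, 3 open.
Each open branch fixes some atoms; the unmentioned ones are free. Counting distinct full assignments: branch {q2=false, q3=true, q5=true} (q1, q4) contributes 4 new; branch {q2=false, q3=false, q4=true, q5=false} (q1) contributes 2 new; branch {q2=false, q3=false, q4=true, q5=false} (q1) contributes 0 new. Total: 6.

6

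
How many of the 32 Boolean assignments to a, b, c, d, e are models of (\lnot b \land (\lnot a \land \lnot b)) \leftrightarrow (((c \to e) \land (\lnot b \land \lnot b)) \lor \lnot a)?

18

Initial set: {((\lnot b \land (\lnot a \land \lnot b)) \leftrightarrow (((c \to e) \land (\lnot b \land \lnot b)) \lor \lnot a))}.
((\lnot b \land (\lnot a \land \lnot b)) \leftrightarrow (((c \to e) \land (\lnot b \land \lnot b)) \lor \lnot a)): β-rule — branch into (\lnot b \land (\lnot a \land \lnot b)), (((c \to e) \land (\lnot b \land \lnot b)) \lor \lnot a)  //  \lnot (\lnot b \land (\lnot a \land \lnot b)), \lnot (((c \to e) \land (\lnot b \land \lnot b)) \lor \lnot a).
  branch 1 (add (\lnot b \land (\lnot a \land \lnot b)), (((c \to e) \land (\lnot b \land \lnot b)) \lor \lnot a)):
    (\lnot b \land (\lnot a \land \lnot b)): α-rule — add \lnot b, (\lnot a \land \lnot b).
    (\lnot a \land \lnot b): α-rule — add \lnot a, \lnot b.
    (((c \to e) \land (\lnot b \land \lnot b)) \lor \lnot a): β-rule — branch into ((c \to e) \land (\lnot b \land \lnot b))  //  \lnot a.
      branch 1.1 (add ((c \to e) \land (\lnot b \land \lnot b))):
        ((c \to e) \land (\lnot b \land \lnot b)): α-rule — add (c \to e), (\lnot b \land \lnot b).
        (\lnot b \land \lnot b): α-rule — add \lnot b, \lnot b.
        (c \to e): β-rule — branch into \lnot c  //  e.
          branch 1.1.1 (add \lnot c):
            ○ open, literals {a=0, b=0, c=0}.
          branch 1.1.2 (add e):
            ○ open, literals {a=0, b=0, e=1}.
      branch 1.2 (add \lnot a):
        ○ open, literals {a=0, b=0}.
  branch 2 (add \lnot (\lnot b \land (\lnot a \land \lnot b)), \lnot (((c \to e) \land (\lnot b \land \lnot b)) \lor \lnot a)):
    \lnot (((c \to e) \land (\lnot b \land \lnot b)) \lor \lnot a): α-rule — add \lnot ((c \to e) \land (\lnot b \land \lnot b)), \lnot \lnot a.
    \lnot (\lnot b \land (\lnot a \land \lnot b)): β-rule — branch into \lnot \lnot b  //  \lnot (\lnot a \land \lnot b).
      branch 2.1 (add \lnot \lnot b):
        \lnot ((c \to e) \land (\lnot b \land \lnot b)): β-rule — branch into \lnot (c \to e)  //  \lnot (\lnot b \land \lnot b).
          branch 2.1.1 (add \lnot (c \to e)):
            \lnot (c \to e): α-rule — add c, \lnot e.
            ○ open, literals {a=1, b=1, c=1, e=0}.
          branch 2.1.2 (add \lnot (\lnot b \land \lnot b)):
            \lnot (\lnot b \land \lnot b): β-rule — branch into \lnot \lnot b  //  \lnot \lnot b.
              branch 2.1.2.1 (add \lnot \lnot b):
                ○ open, literals {a=1, b=1}.
              branch 2.1.2.2 (add \lnot \lnot b):
                ○ open, literals {a=1, b=1}.
      branch 2.2 (add \lnot (\lnot a \land \lnot b)):
        \lnot ((c \to e) \land (\lnot b \land \lnot b)): β-rule — branch into \lnot (c \to e)  //  \lnot (\lnot b \land \lnot b).
          branch 2.2.1 (add \lnot (c \to e)):
            \lnot (c \to e): α-rule — add c, \lnot e.
            \lnot (\lnot a \land \lnot b): β-rule — branch into \lnot \lnot a  //  \lnot \lnot b.
              branch 2.2.1.1 (add \lnot \lnot a):
                ○ open, literals {a=1, c=1, e=0}.
              branch 2.2.1.2 (add \lnot \lnot b):
                ○ open, literals {a=1, b=1, c=1, e=0}.
          branch 2.2.2 (add \lnot (\lnot b \land \lnot b)):
            \lnot (\lnot a \land \lnot b): β-rule — branch into \lnot \lnot a  //  \lnot \lnot b.
              branch 2.2.2.1 (add \lnot \lnot a):
                \lnot (\lnot b \land \lnot b): β-rule — branch into \lnot \lnot b  //  \lnot \lnot b.
                  branch 2.2.2.1.1 (add \lnot \lnot b):
                    ○ open, literals {a=1, b=1}.
                  branch 2.2.2.1.2 (add \lnot \lnot b):
                    ○ open, literals {a=1, b=1}.
              branch 2.2.2.2 (add \lnot \lnot b):
                \lnot (\lnot b \land \lnot b): β-rule — branch into \lnot \lnot b  //  \lnot \lnot b.
                  branch 2.2.2.2.1 (add \lnot \lnot b):
                    ○ open, literals {a=1, b=1}.
                  branch 2.2.2.2.2 (add \lnot \lnot b):
                    ○ open, literals {a=1, b=1}.
0 branches closed, 12 open.
Each open branch fixes some atoms; the unmentioned ones are free. Counting distinct full assignments: branch {a=0, b=0, c=0} (d, e) contributes 4 new; branch {a=0, b=0, e=1} (c, d) contributes 2 new; branch {a=0, b=0} (c, d, e) contributes 2 new; branch {a=1, b=1, c=1, e=0} (d) contributes 2 new; branch {a=1, b=1} (c, d, e) contributes 6 new; branch {a=1, b=1} (c, d, e) contributes 0 new; branch {a=1, c=1, e=0} (b, d) contributes 2 new; branch {a=1, b=1, c=1, e=0} (d) contributes 0 new; branch {a=1, b=1} (c, d, e) contributes 0 new; branch {a=1, b=1} (c, d, e) contributes 0 new; branch {a=1, b=1} (c, d, e) contributes 0 new; branch {a=1, b=1} (c, d, e) contributes 0 new. Total: 18.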